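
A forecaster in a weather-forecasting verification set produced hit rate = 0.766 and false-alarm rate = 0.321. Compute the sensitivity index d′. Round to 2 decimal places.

z(0.766) = 0.7257, z(0.321) = -0.4649
d' = z(H) − z(FA) = 0.7257 − (-0.4649) = 1.1906

d′ = 1.19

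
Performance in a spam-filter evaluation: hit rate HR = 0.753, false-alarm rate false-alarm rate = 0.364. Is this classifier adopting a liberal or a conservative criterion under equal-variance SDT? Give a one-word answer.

z(H) = 0.684, z(FA) = -0.348
c = −½·(z(H) + z(FA)) = -0.168
c < 0 → liberal criterion (biased toward responding “yes”).

liberal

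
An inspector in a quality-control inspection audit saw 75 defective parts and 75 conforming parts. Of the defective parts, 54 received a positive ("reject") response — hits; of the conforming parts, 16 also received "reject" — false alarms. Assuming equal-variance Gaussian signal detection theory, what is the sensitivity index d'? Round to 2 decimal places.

d' = 1.38

H = 54/75 = 0.7200
FA = 16/75 = 0.2133
z(0.7200) = 0.583, z(0.2133) = -0.795
d' = z(H) − z(FA) = 0.583 − (-0.795) = 1.378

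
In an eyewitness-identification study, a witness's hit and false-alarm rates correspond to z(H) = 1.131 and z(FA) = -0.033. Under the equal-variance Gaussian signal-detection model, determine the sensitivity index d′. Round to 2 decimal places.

d' = z(H) − z(FA) = 1.131 − (-0.033) = 1.164

d′ = 1.16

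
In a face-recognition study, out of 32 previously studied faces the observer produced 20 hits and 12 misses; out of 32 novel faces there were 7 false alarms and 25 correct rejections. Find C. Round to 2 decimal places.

H = 20/32 = 0.6250
FA = 7/32 = 0.2188
Φ⁻¹(H) = 0.319
Φ⁻¹(FA) = -0.776
c = −½·[z(H) + z(FA)] = −0.5 × (0.319 + (-0.776)) = 0.2285
c > 0: the observer has a conservative response bias.

C = 0.23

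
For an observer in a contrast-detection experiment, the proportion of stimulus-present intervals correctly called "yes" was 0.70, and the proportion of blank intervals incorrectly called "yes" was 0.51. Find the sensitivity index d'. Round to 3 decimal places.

d' = 0.499

z(0.70) = 0.5244, z(0.51) = 0.0251
d' = z(H) − z(FA) = 0.5244 − 0.0251 = 0.4993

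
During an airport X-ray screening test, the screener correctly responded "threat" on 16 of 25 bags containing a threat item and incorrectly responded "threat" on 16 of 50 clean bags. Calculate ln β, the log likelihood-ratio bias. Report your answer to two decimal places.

H = 16/25 = 0.6400
FA = 16/50 = 0.3200
z(H) = 0.358
z(FA) = -0.468
ln β = −½·[z(H)² − z(FA)²] = −0.5 × (0.128 − 0.219) = 0.0455

ln β = 0.05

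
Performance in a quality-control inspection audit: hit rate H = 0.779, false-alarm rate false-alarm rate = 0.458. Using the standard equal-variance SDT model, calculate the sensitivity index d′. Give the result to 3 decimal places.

d′ = 0.874

z(H) = 0.7688
z(FA) = -0.1055
d' = z(H) − z(FA) = 0.7688 − (-0.1055) = 0.8743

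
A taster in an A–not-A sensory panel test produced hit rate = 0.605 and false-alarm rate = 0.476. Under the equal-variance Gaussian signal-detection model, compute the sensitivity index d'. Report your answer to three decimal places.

z(H) = z(0.605) = 0.2663
z(FA) = z(0.476) = -0.0602
d' = z(H) − z(FA) = 0.2663 − (-0.0602) = 0.3265

d' = 0.327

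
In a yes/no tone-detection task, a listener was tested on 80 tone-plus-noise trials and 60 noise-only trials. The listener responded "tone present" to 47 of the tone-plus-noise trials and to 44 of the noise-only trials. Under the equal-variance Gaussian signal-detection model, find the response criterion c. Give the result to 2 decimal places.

H = 47/80 = 0.5875
FA = 44/60 = 0.7333
z(H) = 0.2211
z(FA) = 0.6228
c = −½·[z(H) + z(FA)] = −0.5 × (0.2211 + 0.6228) = -0.42195
c < 0: the listener has a liberal response bias.

c = -0.42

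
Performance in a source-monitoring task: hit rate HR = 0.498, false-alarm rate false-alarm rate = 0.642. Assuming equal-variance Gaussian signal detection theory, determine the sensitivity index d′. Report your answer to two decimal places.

z(0.498) = -0.0050, z(0.642) = 0.3638
d' = z(H) − z(FA) = -0.0050 − 0.3638 = -0.3688

d′ = -0.37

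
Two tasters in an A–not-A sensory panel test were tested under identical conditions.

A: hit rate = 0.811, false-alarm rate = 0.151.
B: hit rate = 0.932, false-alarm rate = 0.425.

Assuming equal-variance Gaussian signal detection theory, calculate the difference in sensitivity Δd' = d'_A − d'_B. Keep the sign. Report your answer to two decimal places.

A: z(0.811) = 0.882, z(0.151) = -1.032, d' = 1.914
B: z(0.932) = 1.491, z(0.425) = -0.189, d' = 1.680
Δd' = d'_A − d'_B = 1.914 − 1.680 = 0.234
A has the higher sensitivity.

Δd' = 0.23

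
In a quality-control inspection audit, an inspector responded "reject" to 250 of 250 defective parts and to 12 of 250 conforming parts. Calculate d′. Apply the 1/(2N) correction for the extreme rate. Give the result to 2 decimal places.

d′ = 4.54

The hit rate is 250/250 = 1, so apply the 1/(2N) correction: H → 1 − 1/(2·250) = 0.99800.
z(H) = z(0.99800) = 2.878
z(FA) = z(0.04800) = -1.665
d' = 2.878 − (-1.665) = 4.543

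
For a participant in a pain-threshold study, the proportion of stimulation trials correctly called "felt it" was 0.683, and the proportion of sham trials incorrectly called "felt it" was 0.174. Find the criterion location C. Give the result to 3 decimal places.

z(0.683) = 0.4761, z(0.174) = -0.9385
c = −½·[z(H) + z(FA)] = −0.5 × (0.4761 + (-0.9385)) = 0.2312

C = 0.231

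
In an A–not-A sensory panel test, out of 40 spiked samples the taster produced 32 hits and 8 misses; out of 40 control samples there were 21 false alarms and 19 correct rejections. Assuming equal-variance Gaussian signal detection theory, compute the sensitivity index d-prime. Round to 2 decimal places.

H = 32/40 = 0.8000
FA = 21/40 = 0.5250
z(0.8000) = 0.8416, z(0.5250) = 0.0627
d' = z(H) − z(FA) = 0.8416 − 0.0627 = 0.7789

d-prime = 0.78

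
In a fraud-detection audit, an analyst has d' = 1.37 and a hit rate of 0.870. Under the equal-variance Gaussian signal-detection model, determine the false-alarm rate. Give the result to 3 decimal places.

false-alarm rate = 0.404

z(hit rate) = z(0.870) = 1.1264
z(FA) = z(H) − d' = 1.1264 − 1.37 = -0.2436
false-alarm rate = Φ(-0.2436) = 0.4038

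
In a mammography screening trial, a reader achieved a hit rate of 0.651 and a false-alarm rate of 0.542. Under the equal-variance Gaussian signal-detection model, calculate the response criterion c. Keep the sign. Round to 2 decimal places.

c = -0.25

z(H) = 0.388
z(FA) = 0.105
c = −½·[z(H) + z(FA)] = −0.5 × (0.388 + 0.105) = -0.2465
c < 0: the reader has a liberal response bias.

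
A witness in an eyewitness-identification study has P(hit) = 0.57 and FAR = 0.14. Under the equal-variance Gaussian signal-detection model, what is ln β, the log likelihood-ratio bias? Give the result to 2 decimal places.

ln β = 0.57

z(H) = z(0.57) = 0.176
z(FA) = z(0.14) = -1.080
ln β = −½·[z(H)² − z(FA)²] = −0.5 × (0.031 − 1.166) = 0.5675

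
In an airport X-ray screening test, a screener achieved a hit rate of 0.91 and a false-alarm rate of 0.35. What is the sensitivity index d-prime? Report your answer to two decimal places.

d-prime = 1.73

z(H) = z(0.91) = 1.341
z(FA) = z(0.35) = -0.385
d' = z(H) − z(FA) = 1.341 − (-0.385) = 1.726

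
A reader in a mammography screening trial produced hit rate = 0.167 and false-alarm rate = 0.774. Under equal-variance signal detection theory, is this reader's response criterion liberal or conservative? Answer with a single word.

conservative

z(H) = -0.966, z(FA) = 0.752
c = −½·(z(H) + z(FA)) = 0.107
c > 0 → conservative criterion (biased toward responding “no”).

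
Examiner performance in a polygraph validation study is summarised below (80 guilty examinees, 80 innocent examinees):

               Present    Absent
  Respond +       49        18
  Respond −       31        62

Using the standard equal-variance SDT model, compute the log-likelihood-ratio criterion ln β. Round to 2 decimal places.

H = 49/80 = 0.6125
FA = 18/80 = 0.2250
z(H) = z(0.6125) = 0.286
z(FA) = z(0.2250) = -0.755
ln β = −½·[z(H)² − z(FA)²] = −0.5 × (0.082 − 0.570) = 0.244

ln β = 0.24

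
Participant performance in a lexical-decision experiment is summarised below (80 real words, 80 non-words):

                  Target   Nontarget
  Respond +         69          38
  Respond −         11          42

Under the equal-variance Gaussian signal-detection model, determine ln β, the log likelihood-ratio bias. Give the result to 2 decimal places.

H = 69/80 = 0.8625
FA = 38/80 = 0.4750
z(H) = 1.092
z(FA) = -0.063
ln β = −½·[z(H)² − z(FA)²] = −0.5 × (1.192 − 0.004) = -0.594

ln β = -0.59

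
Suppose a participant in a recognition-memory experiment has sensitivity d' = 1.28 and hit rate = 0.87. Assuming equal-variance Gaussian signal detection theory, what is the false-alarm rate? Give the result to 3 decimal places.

false-alarm rate = 0.439

z(hit rate) = z(0.87) = 1.1264
z(FA) = z(H) − d' = 1.1264 − 1.28 = -0.1536
false-alarm rate = Φ(-0.1536) = 0.4390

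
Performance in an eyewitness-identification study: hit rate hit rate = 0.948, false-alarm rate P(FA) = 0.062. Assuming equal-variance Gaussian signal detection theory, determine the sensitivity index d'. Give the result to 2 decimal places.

z(H) = z(0.948) = 1.626
z(FA) = z(0.062) = -1.538
d' = z(H) − z(FA) = 1.626 − (-1.538) = 3.164

d' = 3.16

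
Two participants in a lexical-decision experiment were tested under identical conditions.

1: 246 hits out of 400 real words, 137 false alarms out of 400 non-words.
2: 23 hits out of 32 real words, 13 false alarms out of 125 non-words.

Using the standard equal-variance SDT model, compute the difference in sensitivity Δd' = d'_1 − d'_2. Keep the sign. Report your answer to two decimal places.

Δd' = -1.14

1: z(0.6150) = 0.292, z(0.3425) = -0.406, d' = 0.698
2: z(0.7188) = 0.579, z(0.1040) = -1.259, d' = 1.838
Δd' = d'_1 − d'_2 = 0.698 − 1.838 = -1.140
2 has the higher sensitivity.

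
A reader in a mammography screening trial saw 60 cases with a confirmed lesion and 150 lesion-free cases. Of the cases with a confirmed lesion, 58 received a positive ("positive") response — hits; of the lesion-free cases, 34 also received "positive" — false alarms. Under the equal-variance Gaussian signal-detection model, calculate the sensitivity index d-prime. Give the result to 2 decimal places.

H = 58/60 = 0.9667
FA = 34/150 = 0.2267
z(H) = 1.834
z(FA) = -0.750
d' = z(H) − z(FA) = 1.834 − (-0.750) = 2.584

d-prime = 2.58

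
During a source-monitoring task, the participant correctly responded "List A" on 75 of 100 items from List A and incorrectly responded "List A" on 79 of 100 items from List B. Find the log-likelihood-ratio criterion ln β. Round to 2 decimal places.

ln β = 0.10

H = 75/100 = 0.7500
FA = 79/100 = 0.7900
z(0.7500) = 0.674, z(0.7900) = 0.806
ln β = −½·[z(H)² − z(FA)²] = −0.5 × (0.454 − 0.650) = 0.098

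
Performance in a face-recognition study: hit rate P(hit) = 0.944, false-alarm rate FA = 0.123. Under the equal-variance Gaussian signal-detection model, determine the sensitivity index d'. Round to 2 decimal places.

z(H) = 1.589
z(FA) = -1.160
d' = z(H) − z(FA) = 1.589 − (-1.160) = 2.749

d' = 2.75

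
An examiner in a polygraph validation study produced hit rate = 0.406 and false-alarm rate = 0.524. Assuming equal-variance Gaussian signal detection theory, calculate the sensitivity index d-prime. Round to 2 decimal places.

d-prime = -0.30

Φ⁻¹(0.406) = -0.238, Φ⁻¹(0.524) = 0.060
d' = z(H) − z(FA) = -0.238 − 0.060 = -0.298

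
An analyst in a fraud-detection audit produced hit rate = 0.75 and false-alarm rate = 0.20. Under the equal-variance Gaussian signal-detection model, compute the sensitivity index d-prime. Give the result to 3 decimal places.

Φ⁻¹(0.75) = 0.6745, Φ⁻¹(0.20) = -0.8416
d' = z(H) − z(FA) = 0.6745 − (-0.8416) = 1.5161

d-prime = 1.516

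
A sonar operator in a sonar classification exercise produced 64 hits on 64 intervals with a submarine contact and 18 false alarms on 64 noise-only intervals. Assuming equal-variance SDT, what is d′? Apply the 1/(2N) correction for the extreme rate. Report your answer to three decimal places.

d′ = 2.997

The hit rate is 64/64 = 1, so apply the 1/(2N) correction: H → 1 − 1/(2·64) = 0.99219.
z(H) = z(0.99219) = 2.4177
z(FA) = z(0.28125) = -0.5791
d' = 2.4177 − (-0.5791) = 2.9968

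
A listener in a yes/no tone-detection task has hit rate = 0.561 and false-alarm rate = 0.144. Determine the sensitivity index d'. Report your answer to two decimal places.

z(0.561) = 0.154, z(0.144) = -1.063
d' = z(H) − z(FA) = 0.154 − (-1.063) = 1.217

d' = 1.22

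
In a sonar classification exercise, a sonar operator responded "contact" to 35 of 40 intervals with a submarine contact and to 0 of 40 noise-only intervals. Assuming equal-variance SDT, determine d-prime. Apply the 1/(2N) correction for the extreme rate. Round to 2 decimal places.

d-prime = 3.39

The false-alarm rate is 0/40 = 0, so apply the 1/(2N) correction: FA → 1/(2·40) = 0.01250.
z(H) = z(0.87500) = 1.150
z(FA) = z(0.01250) = -2.241
d' = 1.150 − (-2.241) = 3.391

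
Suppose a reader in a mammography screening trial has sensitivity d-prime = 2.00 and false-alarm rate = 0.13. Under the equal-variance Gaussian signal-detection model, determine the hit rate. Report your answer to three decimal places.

hit rate = 0.809

z(false-alarm rate) = z(0.13) = -1.1264
z(H) = z(FA) + d' = -1.1264 + 2.00 = 0.8736
hit rate = Φ(0.8736) = 0.8088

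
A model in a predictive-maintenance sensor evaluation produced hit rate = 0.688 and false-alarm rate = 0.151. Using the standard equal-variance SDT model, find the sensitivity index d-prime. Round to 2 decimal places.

z(H) = 0.4902
z(FA) = -1.0322
d' = z(H) − z(FA) = 0.4902 − (-1.0322) = 1.5224

d-prime = 1.52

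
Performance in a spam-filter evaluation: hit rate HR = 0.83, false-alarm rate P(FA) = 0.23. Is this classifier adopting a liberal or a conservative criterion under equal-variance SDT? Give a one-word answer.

liberal

z(H) = 0.954, z(FA) = -0.739
c = −½·(z(H) + z(FA)) = -0.1075
c < 0 → liberal criterion (biased toward responding “yes”).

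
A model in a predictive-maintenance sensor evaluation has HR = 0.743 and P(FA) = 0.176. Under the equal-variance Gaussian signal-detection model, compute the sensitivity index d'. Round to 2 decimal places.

z(H) = z(0.743) = 0.653
z(FA) = z(0.176) = -0.931
d' = z(H) − z(FA) = 0.653 − (-0.931) = 1.584

d' = 1.58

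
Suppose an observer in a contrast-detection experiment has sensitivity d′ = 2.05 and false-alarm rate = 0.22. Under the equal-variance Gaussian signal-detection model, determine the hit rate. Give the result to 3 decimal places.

hit rate = 0.899

z(false-alarm rate) = z(0.22) = -0.7722
z(H) = z(FA) + d' = -0.7722 + 2.05 = 1.2778
hit rate = Φ(1.2778) = 0.8993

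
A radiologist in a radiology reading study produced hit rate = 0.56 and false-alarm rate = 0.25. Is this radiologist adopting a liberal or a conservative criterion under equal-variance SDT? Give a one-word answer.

z(H) = 0.151, z(FA) = -0.674
c = −½·(z(H) + z(FA)) = 0.2615
c > 0 → conservative criterion (biased toward responding “no”).

conservative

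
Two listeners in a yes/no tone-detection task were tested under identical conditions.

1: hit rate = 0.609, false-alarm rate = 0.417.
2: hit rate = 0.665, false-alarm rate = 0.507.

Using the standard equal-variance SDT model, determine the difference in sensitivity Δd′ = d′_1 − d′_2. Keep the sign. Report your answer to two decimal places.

Δd′ = 0.08

1: z(0.609) = 0.277, z(0.417) = -0.210, d' = 0.487
2: z(0.665) = 0.426, z(0.507) = 0.018, d' = 0.408
Δd' = d'_1 − d'_2 = 0.487 − 0.408 = 0.079
1 has the higher sensitivity.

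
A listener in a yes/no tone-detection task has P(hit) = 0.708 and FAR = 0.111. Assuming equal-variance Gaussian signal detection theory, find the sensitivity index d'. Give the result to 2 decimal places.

d' = 1.77

z(H) = 0.548
z(FA) = -1.221
d' = z(H) − z(FA) = 0.548 − (-1.221) = 1.769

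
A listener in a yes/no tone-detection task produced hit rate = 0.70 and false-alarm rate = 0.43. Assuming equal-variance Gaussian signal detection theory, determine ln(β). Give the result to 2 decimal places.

ln β = -0.12

z(0.70) = 0.524, z(0.43) = -0.176
ln β = −½·[z(H)² − z(FA)²] = −0.5 × (0.275 − 0.031) = -0.122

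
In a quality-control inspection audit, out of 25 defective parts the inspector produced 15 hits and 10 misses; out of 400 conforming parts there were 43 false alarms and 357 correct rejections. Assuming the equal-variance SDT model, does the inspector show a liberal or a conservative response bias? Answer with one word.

z(H) = 0.253, z(FA) = -1.240
c = −½·(z(H) + z(FA)) = 0.4935
c > 0 → conservative criterion (biased toward responding “no”).

conservative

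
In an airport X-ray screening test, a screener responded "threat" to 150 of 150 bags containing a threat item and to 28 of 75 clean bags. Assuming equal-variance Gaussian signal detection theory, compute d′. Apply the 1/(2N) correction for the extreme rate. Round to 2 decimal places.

The hit rate is 150/150 = 1, so apply the 1/(2N) correction: H → 1 − 1/(2·150) = 0.99667.
z(H) = z(0.99667) = 2.713
z(FA) = z(0.37333) = -0.323
d' = 2.713 − (-0.323) = 3.036

d′ = 3.04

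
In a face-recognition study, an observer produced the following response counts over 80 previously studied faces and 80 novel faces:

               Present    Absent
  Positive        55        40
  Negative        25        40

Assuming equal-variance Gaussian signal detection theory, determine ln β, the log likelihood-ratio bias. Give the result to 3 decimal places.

ln β = -0.119

H = 55/80 = 0.6875
FA = 40/80 = 0.5000
Φ⁻¹(H) = 0.4888
Φ⁻¹(FA) = 0.0000
ln β = −½·[z(H)² − z(FA)²] = −0.5 × (0.2389 − 0.0000) = -0.11945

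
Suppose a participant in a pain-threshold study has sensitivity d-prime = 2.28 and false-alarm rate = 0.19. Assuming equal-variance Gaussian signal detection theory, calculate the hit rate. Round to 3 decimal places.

z(false-alarm rate) = z(0.19) = -0.8779
z(H) = z(FA) + d' = -0.8779 + 2.28 = 1.4021
hit rate = Φ(1.4021) = 0.9196

hit rate = 0.920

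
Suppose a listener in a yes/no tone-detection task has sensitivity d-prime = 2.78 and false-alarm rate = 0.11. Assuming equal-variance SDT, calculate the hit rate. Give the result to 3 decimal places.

z(false-alarm rate) = z(0.11) = -1.2265
z(H) = z(FA) + d' = -1.2265 + 2.78 = 1.5535
hit rate = Φ(1.5535) = 0.9398

hit rate = 0.940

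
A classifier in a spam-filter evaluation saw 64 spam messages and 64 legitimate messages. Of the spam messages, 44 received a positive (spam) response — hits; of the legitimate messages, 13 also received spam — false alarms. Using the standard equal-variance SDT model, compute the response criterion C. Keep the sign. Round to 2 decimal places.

H = 44/64 = 0.6875
FA = 13/64 = 0.2031
z(0.6875) = 0.489, z(0.2031) = -0.831
c = −½·[z(H) + z(FA)] = −0.5 × (0.489 + (-0.831)) = 0.171

C = 0.17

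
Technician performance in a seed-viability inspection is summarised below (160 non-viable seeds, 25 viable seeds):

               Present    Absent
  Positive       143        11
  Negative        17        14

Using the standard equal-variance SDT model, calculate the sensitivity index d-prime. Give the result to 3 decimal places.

H = 143/160 = 0.8938
FA = 11/25 = 0.4400
z(H) = z(0.8938) = 1.2470
z(FA) = z(0.4400) = -0.1510
d' = z(H) − z(FA) = 1.2470 − (-0.1510) = 1.3980

d-prime = 1.398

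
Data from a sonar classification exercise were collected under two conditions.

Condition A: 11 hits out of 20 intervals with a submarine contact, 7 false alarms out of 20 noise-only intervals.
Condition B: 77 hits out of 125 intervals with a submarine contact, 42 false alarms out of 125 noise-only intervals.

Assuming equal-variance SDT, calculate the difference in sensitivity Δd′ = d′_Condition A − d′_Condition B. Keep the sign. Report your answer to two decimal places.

Condition A: z(0.5500) = 0.126, z(0.3500) = -0.385, d' = 0.511
Condition B: z(0.6160) = 0.295, z(0.3360) = -0.423, d' = 0.718
Δd' = d'_Condition A − d'_Condition B = 0.511 − 0.718 = -0.207
Condition B has the higher sensitivity.

Δd′ = -0.21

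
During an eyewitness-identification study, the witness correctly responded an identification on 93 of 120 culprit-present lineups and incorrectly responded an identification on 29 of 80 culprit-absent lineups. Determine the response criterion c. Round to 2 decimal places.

H = 93/120 = 0.7750
FA = 29/80 = 0.3625
z(H) = z(0.7750) = 0.7554
z(FA) = z(0.3625) = -0.3518
c = −½·[z(H) + z(FA)] = −0.5 × (0.7554 + (-0.3518)) = -0.2018

c = -0.20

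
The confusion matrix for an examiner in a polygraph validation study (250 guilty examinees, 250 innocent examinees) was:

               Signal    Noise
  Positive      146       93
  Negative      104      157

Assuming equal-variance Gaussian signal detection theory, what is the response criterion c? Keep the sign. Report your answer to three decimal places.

H = 146/250 = 0.5840
FA = 93/250 = 0.3720
Φ⁻¹(H) = 0.2121
Φ⁻¹(FA) = -0.3266
c = −½·[z(H) + z(FA)] = −0.5 × (0.2121 + (-0.3266)) = 0.05725

c = 0.057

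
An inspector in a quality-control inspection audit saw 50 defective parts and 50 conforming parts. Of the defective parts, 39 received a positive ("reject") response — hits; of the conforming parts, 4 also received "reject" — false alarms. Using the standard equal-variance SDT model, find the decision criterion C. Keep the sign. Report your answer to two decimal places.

H = 39/50 = 0.7800
FA = 4/50 = 0.0800
z(H) = 0.7722
z(FA) = -1.4051
c = −½·[z(H) + z(FA)] = −0.5 × (0.7722 + (-1.4051)) = 0.31645
c > 0: the inspector has a conservative response bias.

C = 0.32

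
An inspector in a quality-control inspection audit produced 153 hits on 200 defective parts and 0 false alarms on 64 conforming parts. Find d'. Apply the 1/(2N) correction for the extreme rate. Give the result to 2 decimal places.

d' = 3.14

The false-alarm rate is 0/64 = 0, so apply the 1/(2N) correction: FA → 1/(2·64) = 0.00781.
z(H) = z(0.76500) = 0.722
z(FA) = z(0.00781) = -2.418
d' = 0.722 − (-2.418) = 3.140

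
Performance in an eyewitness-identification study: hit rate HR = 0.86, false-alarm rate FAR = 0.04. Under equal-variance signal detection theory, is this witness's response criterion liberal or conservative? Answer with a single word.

z(H) = 1.080, z(FA) = -1.751
c = −½·(z(H) + z(FA)) = 0.3355
c > 0 → conservative criterion (biased toward responding “no”).

conservative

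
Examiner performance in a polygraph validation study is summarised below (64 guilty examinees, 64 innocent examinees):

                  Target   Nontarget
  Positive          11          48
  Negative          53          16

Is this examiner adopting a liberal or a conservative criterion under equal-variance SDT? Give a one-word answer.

z(H) = -0.947, z(FA) = 0.674
c = −½·(z(H) + z(FA)) = 0.1365
c > 0 → conservative criterion (biased toward responding “no”).

conservative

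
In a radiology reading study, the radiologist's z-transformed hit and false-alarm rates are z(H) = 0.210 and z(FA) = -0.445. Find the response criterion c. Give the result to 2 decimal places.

c = −½·[z(H) + z(FA)] = −½·(0.210 + (-0.445)) = 0.1175
c > 0: the radiologist has a conservative response bias.

c = 0.12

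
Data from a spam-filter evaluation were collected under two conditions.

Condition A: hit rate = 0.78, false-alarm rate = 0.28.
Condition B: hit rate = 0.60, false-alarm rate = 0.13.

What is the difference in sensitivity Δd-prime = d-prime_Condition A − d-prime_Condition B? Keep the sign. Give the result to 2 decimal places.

Condition A: z(0.78) = 0.772, z(0.28) = -0.583, d' = 1.355
Condition B: z(0.60) = 0.253, z(0.13) = -1.126, d' = 1.379
Δd' = d'_Condition A − d'_Condition B = 1.355 − 1.379 = -0.024
Condition B has the higher sensitivity.

Δd-prime = -0.02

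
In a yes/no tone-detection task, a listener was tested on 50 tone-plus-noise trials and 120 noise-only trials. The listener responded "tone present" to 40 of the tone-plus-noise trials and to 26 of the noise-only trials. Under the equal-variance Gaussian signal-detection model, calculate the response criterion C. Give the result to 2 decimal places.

H = 40/50 = 0.8000
FA = 26/120 = 0.2167
z(H) = 0.842
z(FA) = -0.783
c = −½·[z(H) + z(FA)] = −0.5 × (0.842 + (-0.783)) = -0.0295

C = -0.03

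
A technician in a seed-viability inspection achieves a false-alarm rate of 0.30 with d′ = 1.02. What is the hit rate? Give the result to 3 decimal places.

hit rate = 0.690

z(false-alarm rate) = z(0.30) = -0.5244
z(H) = z(FA) + d' = -0.5244 + 1.02 = 0.4956
hit rate = Φ(0.4956) = 0.6899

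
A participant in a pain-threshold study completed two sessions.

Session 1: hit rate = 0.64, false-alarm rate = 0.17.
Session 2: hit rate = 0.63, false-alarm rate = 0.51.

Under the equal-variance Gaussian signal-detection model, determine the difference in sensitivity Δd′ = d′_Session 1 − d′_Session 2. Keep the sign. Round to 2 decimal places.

Session 1: z(0.64) = 0.358, z(0.17) = -0.954, d' = 1.312
Session 2: z(0.63) = 0.332, z(0.51) = 0.025, d' = 0.307
Δd' = d'_Session 1 − d'_Session 2 = 1.312 − 0.307 = 1.005
Session 1 has the higher sensitivity.

Δd′ = 1.01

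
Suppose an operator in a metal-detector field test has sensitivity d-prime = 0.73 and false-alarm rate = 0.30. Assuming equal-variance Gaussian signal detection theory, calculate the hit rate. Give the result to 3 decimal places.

hit rate = 0.581

z(false-alarm rate) = z(0.30) = -0.5244
z(H) = z(FA) + d' = -0.5244 + 0.73 = 0.2056
hit rate = Φ(0.2056) = 0.5814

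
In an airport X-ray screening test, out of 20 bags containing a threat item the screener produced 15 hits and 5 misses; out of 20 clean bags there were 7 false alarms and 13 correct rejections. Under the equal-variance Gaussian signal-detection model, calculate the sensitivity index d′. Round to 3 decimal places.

H = 15/20 = 0.7500
FA = 7/20 = 0.3500
Φ⁻¹(0.7500) = 0.6745, Φ⁻¹(0.3500) = -0.3853
d' = z(H) − z(FA) = 0.6745 − (-0.3853) = 1.0598

d′ = 1.060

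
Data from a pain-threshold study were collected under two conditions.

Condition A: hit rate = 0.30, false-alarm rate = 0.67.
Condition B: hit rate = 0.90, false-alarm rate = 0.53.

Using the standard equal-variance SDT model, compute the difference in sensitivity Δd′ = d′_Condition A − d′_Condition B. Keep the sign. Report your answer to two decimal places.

Δd′ = -2.17

Condition A: z(0.30) = -0.524, z(0.67) = 0.440, d' = -0.964
Condition B: z(0.90) = 1.282, z(0.53) = 0.075, d' = 1.207
Δd' = d'_Condition A − d'_Condition B = -0.964 − 1.207 = -2.171
Condition B has the higher sensitivity.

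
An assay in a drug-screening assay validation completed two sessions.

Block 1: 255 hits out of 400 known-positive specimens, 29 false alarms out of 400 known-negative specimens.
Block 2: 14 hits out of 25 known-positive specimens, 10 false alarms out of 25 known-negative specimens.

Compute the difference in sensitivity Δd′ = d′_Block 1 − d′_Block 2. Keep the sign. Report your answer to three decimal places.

Δd′ = 1.405

Block 1: z(0.6375) = 0.3518, z(0.0725) = -1.4574, d' = 1.8092
Block 2: z(0.5600) = 0.1510, z(0.4000) = -0.2533, d' = 0.4043
Δd' = d'_Block 1 − d'_Block 2 = 1.8092 − 0.4043 = 1.4049
Block 1 has the higher sensitivity.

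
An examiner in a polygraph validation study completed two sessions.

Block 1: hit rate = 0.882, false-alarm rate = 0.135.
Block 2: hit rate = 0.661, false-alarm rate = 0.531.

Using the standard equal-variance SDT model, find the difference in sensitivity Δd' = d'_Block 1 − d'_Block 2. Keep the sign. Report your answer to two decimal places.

Block 1: z(0.882) = 1.185, z(0.135) = -1.103, d' = 2.288
Block 2: z(0.661) = 0.415, z(0.531) = 0.078, d' = 0.337
Δd' = d'_Block 1 − d'_Block 2 = 2.288 − 0.337 = 1.951
Block 1 has the higher sensitivity.

Δd' = 1.95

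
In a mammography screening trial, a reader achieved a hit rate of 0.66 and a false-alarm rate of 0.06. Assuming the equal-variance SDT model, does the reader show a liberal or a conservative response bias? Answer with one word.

conservative

z(H) = 0.412, z(FA) = -1.555
c = −½·(z(H) + z(FA)) = 0.5715
c > 0 → conservative criterion (biased toward responding “no”).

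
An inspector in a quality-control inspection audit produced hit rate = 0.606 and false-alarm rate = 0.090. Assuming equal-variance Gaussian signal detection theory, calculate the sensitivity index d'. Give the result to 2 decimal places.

d' = 1.61

Φ⁻¹(0.606) = 0.2689, Φ⁻¹(0.090) = -1.3408
d' = z(H) − z(FA) = 0.2689 − (-1.3408) = 1.6097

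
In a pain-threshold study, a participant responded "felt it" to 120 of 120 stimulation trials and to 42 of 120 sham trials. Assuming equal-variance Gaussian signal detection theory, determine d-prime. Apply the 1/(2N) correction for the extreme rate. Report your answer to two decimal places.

The hit rate is 120/120 = 1, so apply the 1/(2N) correction: H → 1 − 1/(2·120) = 0.99583.
z(H) = z(0.99583) = 2.638
z(FA) = z(0.35000) = -0.385
d' = 2.638 − (-0.385) = 3.023

d-prime = 3.02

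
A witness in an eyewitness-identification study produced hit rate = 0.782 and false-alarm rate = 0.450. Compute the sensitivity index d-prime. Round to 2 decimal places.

d-prime = 0.90

Φ⁻¹(H) = Φ⁻¹(0.782) = 0.7790
Φ⁻¹(FA) = Φ⁻¹(0.450) = -0.1257
d' = z(H) − z(FA) = 0.7790 − (-0.1257) = 0.9047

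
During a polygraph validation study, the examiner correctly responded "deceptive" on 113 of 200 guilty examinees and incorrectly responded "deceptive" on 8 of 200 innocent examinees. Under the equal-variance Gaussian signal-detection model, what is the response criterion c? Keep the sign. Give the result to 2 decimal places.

H = 113/200 = 0.5650
FA = 8/200 = 0.0400
z(H) = z(0.5650) = 0.1637
z(FA) = z(0.0400) = -1.7507
c = −½·[z(H) + z(FA)] = −0.5 × (0.1637 + (-1.7507)) = 0.7935

c = 0.79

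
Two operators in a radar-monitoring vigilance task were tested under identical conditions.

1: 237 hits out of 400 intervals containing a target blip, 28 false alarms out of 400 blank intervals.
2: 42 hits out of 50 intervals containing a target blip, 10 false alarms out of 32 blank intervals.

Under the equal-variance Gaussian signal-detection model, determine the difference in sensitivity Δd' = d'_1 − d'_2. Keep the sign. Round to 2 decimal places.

Δd' = 0.23

1: z(0.5925) = 0.234, z(0.0700) = -1.476, d' = 1.710
2: z(0.8400) = 0.994, z(0.3125) = -0.489, d' = 1.483
Δd' = d'_1 − d'_2 = 1.710 − 1.483 = 0.227
1 has the higher sensitivity.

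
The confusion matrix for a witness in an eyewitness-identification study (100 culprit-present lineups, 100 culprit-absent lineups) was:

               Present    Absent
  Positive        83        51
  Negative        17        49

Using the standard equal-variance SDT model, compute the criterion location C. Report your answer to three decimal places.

H = 83/100 = 0.8300
FA = 51/100 = 0.5100
Φ⁻¹(H) = 0.9542
Φ⁻¹(FA) = 0.0251
c = −½·[z(H) + z(FA)] = −0.5 × (0.9542 + 0.0251) = -0.48965
c < 0: the witness has a liberal response bias.

C = -0.490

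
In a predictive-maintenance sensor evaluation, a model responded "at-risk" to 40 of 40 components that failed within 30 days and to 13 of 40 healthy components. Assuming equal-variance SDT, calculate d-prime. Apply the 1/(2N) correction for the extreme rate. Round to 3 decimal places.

d-prime = 2.695

The hit rate is 40/40 = 1, so apply the 1/(2N) correction: H → 1 − 1/(2·40) = 0.98750.
z(H) = z(0.98750) = 2.2414
z(FA) = z(0.32500) = -0.4538
d' = 2.2414 − (-0.4538) = 2.6952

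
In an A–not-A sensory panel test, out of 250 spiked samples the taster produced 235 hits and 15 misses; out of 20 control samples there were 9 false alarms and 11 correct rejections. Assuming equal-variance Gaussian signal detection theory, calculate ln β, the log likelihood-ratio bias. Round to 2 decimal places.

H = 235/250 = 0.9400
FA = 9/20 = 0.4500
Φ⁻¹(0.9400) = 1.555, Φ⁻¹(0.4500) = -0.126
ln β = −½·[z(H)² − z(FA)²] = −0.5 × (2.418 − 0.016) = -1.201

ln β = -1.20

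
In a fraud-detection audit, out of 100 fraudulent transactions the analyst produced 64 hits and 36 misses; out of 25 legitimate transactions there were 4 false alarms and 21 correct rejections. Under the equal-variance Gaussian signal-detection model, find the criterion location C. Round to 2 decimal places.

H = 64/100 = 0.6400
FA = 4/25 = 0.1600
z(H) = z(0.6400) = 0.358
z(FA) = z(0.1600) = -0.994
c = −½·[z(H) + z(FA)] = −0.5 × (0.358 + (-0.994)) = 0.318
c > 0: the analyst has a conservative response bias.

C = 0.32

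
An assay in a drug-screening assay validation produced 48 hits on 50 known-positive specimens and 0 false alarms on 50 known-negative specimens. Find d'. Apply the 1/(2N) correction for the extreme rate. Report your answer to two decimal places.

d' = 4.08

The false-alarm rate is 0/50 = 0, so apply the 1/(2N) correction: FA → 1/(2·50) = 0.01000.
z(H) = z(0.96000) = 1.751
z(FA) = z(0.01000) = -2.326
d' = 1.751 − (-2.326) = 4.077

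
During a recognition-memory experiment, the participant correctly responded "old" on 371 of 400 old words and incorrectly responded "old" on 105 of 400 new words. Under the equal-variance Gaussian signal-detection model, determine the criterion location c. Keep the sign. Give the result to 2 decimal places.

c = -0.41

H = 371/400 = 0.9275
FA = 105/400 = 0.2625
z(H) = z(0.9275) = 1.457
z(FA) = z(0.2625) = -0.636
c = −½·[z(H) + z(FA)] = −0.5 × (1.457 + (-0.636)) = -0.4105
c < 0: the participant has a liberal response bias.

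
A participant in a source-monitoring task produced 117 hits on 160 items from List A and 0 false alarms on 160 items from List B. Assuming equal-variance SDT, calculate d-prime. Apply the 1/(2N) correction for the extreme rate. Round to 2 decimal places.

d-prime = 3.35

The false-alarm rate is 0/160 = 0, so apply the 1/(2N) correction: FA → 1/(2·160) = 0.00313.
z(H) = z(0.73125) = 0.617
z(FA) = z(0.00313) = -2.734
d' = 0.617 − (-2.734) = 3.351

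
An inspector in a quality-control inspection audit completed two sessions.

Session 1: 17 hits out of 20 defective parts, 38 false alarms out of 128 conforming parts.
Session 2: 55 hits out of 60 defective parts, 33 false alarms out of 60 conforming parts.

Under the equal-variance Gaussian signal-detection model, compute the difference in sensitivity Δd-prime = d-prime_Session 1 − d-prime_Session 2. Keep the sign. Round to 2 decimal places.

Session 1: z(0.8500) = 1.036, z(0.2969) = -0.533, d' = 1.569
Session 2: z(0.9167) = 1.383, z(0.5500) = 0.126, d' = 1.257
Δd' = d'_Session 1 − d'_Session 2 = 1.569 − 1.257 = 0.312
Session 1 has the higher sensitivity.

Δd-prime = 0.31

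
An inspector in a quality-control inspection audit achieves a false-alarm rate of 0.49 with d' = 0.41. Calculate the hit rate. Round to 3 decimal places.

hit rate = 0.650

z(false-alarm rate) = z(0.49) = -0.0251
z(H) = z(FA) + d' = -0.0251 + 0.41 = 0.3849
hit rate = Φ(0.3849) = 0.6498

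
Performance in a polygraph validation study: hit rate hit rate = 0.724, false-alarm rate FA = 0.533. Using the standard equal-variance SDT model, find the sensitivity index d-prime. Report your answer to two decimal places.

z(H) = z(0.724) = 0.5948
z(FA) = z(0.533) = 0.0828
d' = z(H) − z(FA) = 0.5948 − 0.0828 = 0.5120

d-prime = 0.51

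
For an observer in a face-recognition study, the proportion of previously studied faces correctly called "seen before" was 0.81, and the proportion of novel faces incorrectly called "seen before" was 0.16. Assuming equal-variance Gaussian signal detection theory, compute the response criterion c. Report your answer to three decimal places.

z(0.81) = 0.8779, z(0.16) = -0.9945
c = −½·[z(H) + z(FA)] = −0.5 × (0.8779 + (-0.9945)) = 0.0583
c > 0: the observer has a conservative response bias.

c = 0.058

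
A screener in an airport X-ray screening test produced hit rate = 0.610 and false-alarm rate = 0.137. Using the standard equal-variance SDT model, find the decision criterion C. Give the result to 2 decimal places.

z(H) = z(0.610) = 0.2793
z(FA) = z(0.137) = -1.0939
c = −½·[z(H) + z(FA)] = −0.5 × (0.2793 + (-1.0939)) = 0.4073
c > 0: the screener has a conservative response bias.

C = 0.41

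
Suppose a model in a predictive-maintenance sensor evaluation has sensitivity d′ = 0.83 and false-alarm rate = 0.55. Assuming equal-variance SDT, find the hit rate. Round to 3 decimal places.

hit rate = 0.830

z(false-alarm rate) = z(0.55) = 0.1257
z(H) = z(FA) + d' = 0.1257 + 0.83 = 0.9557
hit rate = Φ(0.9557) = 0.8304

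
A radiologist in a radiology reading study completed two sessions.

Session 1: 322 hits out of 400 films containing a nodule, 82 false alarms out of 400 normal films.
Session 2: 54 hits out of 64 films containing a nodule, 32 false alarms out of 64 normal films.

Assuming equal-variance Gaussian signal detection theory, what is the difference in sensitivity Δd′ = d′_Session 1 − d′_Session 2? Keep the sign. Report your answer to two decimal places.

Session 1: z(0.8050) = 0.860, z(0.2050) = -0.824, d' = 1.684
Session 2: z(0.8438) = 1.010, z(0.5000) = 0.000, d' = 1.010
Δd' = d'_Session 1 − d'_Session 2 = 1.684 − 1.010 = 0.674
Session 1 has the higher sensitivity.

Δd′ = 0.67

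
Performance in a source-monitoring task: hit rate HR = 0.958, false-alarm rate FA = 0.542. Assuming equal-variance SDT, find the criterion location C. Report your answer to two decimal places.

Φ⁻¹(H) = 1.7279
Φ⁻¹(FA) = 0.1055
c = −½·[z(H) + z(FA)] = −0.5 × (1.7279 + 0.1055) = -0.9167

C = -0.92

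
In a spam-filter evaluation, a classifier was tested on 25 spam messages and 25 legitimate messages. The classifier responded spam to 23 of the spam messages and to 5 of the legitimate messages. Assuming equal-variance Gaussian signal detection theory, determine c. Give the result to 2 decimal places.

H = 23/25 = 0.9200
FA = 5/25 = 0.2000
z(H) = z(0.9200) = 1.405
z(FA) = z(0.2000) = -0.842
c = −½·[z(H) + z(FA)] = −0.5 × (1.405 + (-0.842)) = -0.2815
c < 0: the classifier has a liberal response bias.

c = -0.28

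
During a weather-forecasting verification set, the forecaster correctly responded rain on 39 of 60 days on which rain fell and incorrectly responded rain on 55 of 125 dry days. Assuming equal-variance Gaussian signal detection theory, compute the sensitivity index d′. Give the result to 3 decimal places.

H = 39/60 = 0.6500
FA = 55/125 = 0.4400
Φ⁻¹(H) = Φ⁻¹(0.6500) = 0.3853
Φ⁻¹(FA) = Φ⁻¹(0.4400) = -0.1510
d' = z(H) − z(FA) = 0.3853 − (-0.1510) = 0.5363

d′ = 0.536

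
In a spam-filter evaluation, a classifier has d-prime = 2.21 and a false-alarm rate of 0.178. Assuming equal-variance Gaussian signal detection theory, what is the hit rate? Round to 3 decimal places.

z(false-alarm rate) = z(0.178) = -0.9230
z(H) = z(FA) + d' = -0.9230 + 2.21 = 1.2870
hit rate = Φ(1.2870) = 0.9010

hit rate = 0.901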